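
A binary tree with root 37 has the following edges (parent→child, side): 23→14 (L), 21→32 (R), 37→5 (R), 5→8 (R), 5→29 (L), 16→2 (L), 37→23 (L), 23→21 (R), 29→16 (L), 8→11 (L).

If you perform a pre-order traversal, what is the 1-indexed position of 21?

4

Pre-order visits the node, then its left subtree, then its right subtree.
Visit 37.
At 37: go left to 23.
  Visit 23.
  At 23: go left to 14.
    14 is a leaf — visit 14.
  At 23: go right to 21.
    Visit 21.
    At 21: no left child.
    At 21: go right to 32.
      32 is a leaf — visit 32.
At 37: go right to 5.
  Visit 5.
  At 5: go left to 29.
    Visit 29.
    At 29: go left to 16.
      Visit 16.
      At 16: go left to 2.
        2 is a leaf — visit 2.
      At 16: no right child.
    At 29: no right child.
  At 5: go right to 8.
    Visit 8.
    At 8: go left to 11.
      11 is a leaf — visit 11.
    At 8: no right child.
Full pre-order sequence: 37, 23, 14, 21, 32, 5, 29, 16, 2, 8, 11.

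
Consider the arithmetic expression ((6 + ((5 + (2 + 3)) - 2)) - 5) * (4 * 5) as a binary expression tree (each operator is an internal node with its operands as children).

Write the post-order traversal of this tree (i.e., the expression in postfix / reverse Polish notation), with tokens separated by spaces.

6 5 2 3 + + 2 - + 5 - 4 5 * *

Post-order on an expression tree gives postfix notation: for each operator, emit left operand, right operand, then the operator.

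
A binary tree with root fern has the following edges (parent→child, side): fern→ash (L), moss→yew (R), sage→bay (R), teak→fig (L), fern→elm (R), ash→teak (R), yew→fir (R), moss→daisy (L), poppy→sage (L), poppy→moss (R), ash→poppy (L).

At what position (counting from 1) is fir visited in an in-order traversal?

In-order visits the left subtree, then the node, then the right subtree.
At fern: go left to ash.
  At ash: go left to poppy.
    At poppy: go left to sage.
      At sage: no left child.
      Visit sage.
      At sage: go right to bay.
        bay is a leaf — visit bay.
    Visit poppy.
    At poppy: go right to moss.
      At moss: go left to daisy.
        daisy is a leaf — visit daisy.
      Visit moss.
      At moss: go right to yew.
        At yew: no left child.
        Visit yew.
        At yew: go right to fir.
          fir is a leaf — visit fir.
  Visit ash.
  At ash: go right to teak.
    At teak: go left to fig.
      fig is a leaf — visit fig.
    Visit teak.
    At teak: no right child.
Visit fern.
At fern: go right to elm.
  elm is a leaf — visit elm.
Full in-order sequence: sage, bay, poppy, daisy, moss, yew, fir, ash, fig, teak, fern, elm.

7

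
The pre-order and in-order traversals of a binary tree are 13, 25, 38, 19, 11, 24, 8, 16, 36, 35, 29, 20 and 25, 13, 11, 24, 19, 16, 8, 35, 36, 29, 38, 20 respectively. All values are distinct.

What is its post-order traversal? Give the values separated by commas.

The first element of pre-order is the root; it splits in-order into left and right subtrees.
Root 13: left subtree has 1 node {25}, right has 10 {11, 24, 19, 16, 8, 35, 36, 29, 38, 20}.
  Root 38: left subtree has 8 nodes {11, 24, 19, 16, 8, 35, 36, 29}, right has 1 {20}.
    Root 19: left subtree has 2 nodes {11, 24}, right has 5 {16, 8, 35, 36, 29}.
      Root 11: left subtree has 0 nodes { }, right has 1 {24}.
      Root 8: left subtree has 1 node {16}, right has 3 {35, 36, 29}.
        Root 36: left subtree has 1 node {35}, right has 1 {29}.

25, 24, 11, 16, 35, 29, 36, 8, 19, 20, 38, 13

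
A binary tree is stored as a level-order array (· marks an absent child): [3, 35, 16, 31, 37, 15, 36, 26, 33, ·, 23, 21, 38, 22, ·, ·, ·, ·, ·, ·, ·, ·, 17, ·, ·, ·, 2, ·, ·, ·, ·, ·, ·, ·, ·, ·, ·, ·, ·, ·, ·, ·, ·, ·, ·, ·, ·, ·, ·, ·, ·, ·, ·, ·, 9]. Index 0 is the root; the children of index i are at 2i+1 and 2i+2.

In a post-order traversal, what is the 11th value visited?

Post-order visits the left subtree, then the right subtree, then the node.
At 3: go left to 35.
  At 35: go left to 31.
    At 31: go left to 26.
      26 is a leaf — visit 26.
    At 31: go right to 33.
      33 is a leaf — visit 33.
    Visit 31.
  At 35: go right to 37.
    At 37: no left child.
    At 37: go right to 23.
      At 23: no left child.
      At 23: go right to 17.
        17 is a leaf — visit 17.
      Visit 23.
    Visit 37.
  Visit 35.
At 3: go right to 16.
  At 16: go left to 15.
    At 15: go left to 21.
      21 is a leaf — visit 21.
    At 15: go right to 38.
      At 38: no left child.
      At 38: go right to 2.
        At 2: no left child.
        At 2: go right to 9.
          9 is a leaf — visit 9.
        Visit 2.
      Visit 38.
    Visit 15.
  At 16: go right to 36.
    At 36: go left to 22.
      22 is a leaf — visit 22.
    At 36: no right child.
    Visit 36.
  Visit 16.
Visit 3.
Full post-order sequence: 26, 33, 31, 17, 23, 37, 35, 21, 9, 2, 38, 15, 22, 36, 16, 3.

38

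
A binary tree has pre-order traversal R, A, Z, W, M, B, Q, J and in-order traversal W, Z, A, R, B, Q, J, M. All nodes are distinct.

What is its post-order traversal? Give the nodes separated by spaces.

W Z A J Q B M R

The first element of pre-order is the root; it splits in-order into left and right subtrees.
Root R: left subtree has 3 nodes {W, Z, A}, right has 4 {B, Q, J, M}.
  Root A: left subtree has 2 nodes {W, Z}, right has 0 { }.
    Root Z: left subtree has 1 node {W}, right has 0 { }.
  Root M: left subtree has 3 nodes {B, Q, J}, right has 0 { }.
    Root B: left subtree has 0 nodes { }, right has 2 {Q, J}.
      Root Q: left subtree has 0 nodes { }, right has 1 {J}.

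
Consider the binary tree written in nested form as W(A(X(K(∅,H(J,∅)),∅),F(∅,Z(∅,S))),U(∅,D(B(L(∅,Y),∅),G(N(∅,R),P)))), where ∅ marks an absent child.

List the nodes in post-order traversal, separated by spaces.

Post-order visits the left subtree, then the right subtree, then the node.
At W: go left to A.
  At A: go left to X.
    At X: go left to K.
      At K: no left child.
      At K: go right to H.
        At H: go left to J.
          J is a leaf — visit J.
        At H: no right child.
        Visit H.
      Visit K.
    At X: no right child.
    Visit X.
  At A: go right to F.
    At F: no left child.
    At F: go right to Z.
      At Z: no left child.
      At Z: go right to S.
        S is a leaf — visit S.
      Visit Z.
    Visit F.
  Visit A.
At W: go right to U.
  At U: no left child.
  At U: go right to D.
    At D: go left to B.
      At B: go left to L.
        At L: no left child.
        At L: go right to Y.
          Y is a leaf — visit Y.
        Visit L.
      At B: no right child.
      Visit B.
    At D: go right to G.
      At G: go left to N.
        At N: no left child.
        At N: go right to R.
          R is a leaf — visit R.
        Visit N.
      At G: go right to P.
        P is a leaf — visit P.
      Visit G.
    Visit D.
  Visit U.
Visit W.

J H K X S Z F A Y L B R N P G D U W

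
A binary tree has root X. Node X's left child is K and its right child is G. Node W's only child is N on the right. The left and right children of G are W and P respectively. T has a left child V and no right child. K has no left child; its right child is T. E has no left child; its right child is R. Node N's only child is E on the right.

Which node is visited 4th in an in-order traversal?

In-order visits the left subtree, then the node, then the right subtree.
At X: go left to K.
  At K: no left child.
  Visit K.
  At K: go right to T.
    At T: go left to V.
      V is a leaf — visit V.
    Visit T.
    At T: no right child.
Visit X.
At X: go right to G.
  At G: go left to W.
    At W: no left child.
    Visit W.
    At W: go right to N.
      At N: no left child.
      Visit N.
      At N: go right to E.
        At E: no left child.
        Visit E.
        At E: go right to R.
          R is a leaf — visit R.
  Visit G.
  At G: go right to P.
    P is a leaf — visit P.
Full in-order sequence: K, V, T, X, W, N, E, R, G, P.

X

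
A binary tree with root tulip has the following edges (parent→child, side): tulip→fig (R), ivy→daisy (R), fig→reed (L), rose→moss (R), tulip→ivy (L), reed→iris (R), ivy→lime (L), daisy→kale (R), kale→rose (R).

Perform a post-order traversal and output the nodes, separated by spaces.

Post-order visits the left subtree, then the right subtree, then the node.
At tulip: go left to ivy.
  At ivy: go left to lime.
    lime is a leaf — visit lime.
  At ivy: go right to daisy.
    At daisy: no left child.
    At daisy: go right to kale.
      At kale: no left child.
      At kale: go right to rose.
        At rose: no left child.
        At rose: go right to moss.
          moss is a leaf — visit moss.
        Visit rose.
      Visit kale.
    Visit daisy.
  Visit ivy.
At tulip: go right to fig.
  At fig: go left to reed.
    At reed: no left child.
    At reed: go right to iris.
      iris is a leaf — visit iris.
    Visit reed.
  At fig: no right child.
  Visit fig.
Visit tulip.

lime moss rose kale daisy ivy iris reed fig tulip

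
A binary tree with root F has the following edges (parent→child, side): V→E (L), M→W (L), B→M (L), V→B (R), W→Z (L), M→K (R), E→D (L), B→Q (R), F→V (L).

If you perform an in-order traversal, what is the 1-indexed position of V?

3

In-order visits the left subtree, then the node, then the right subtree.
At F: go left to V.
  At V: go left to E.
    At E: go left to D.
      D is a leaf — visit D.
    Visit E.
    At E: no right child.
  Visit V.
  At V: go right to B.
    At B: go left to M.
      At M: go left to W.
        At W: go left to Z.
          Z is a leaf — visit Z.
        Visit W.
        At W: no right child.
      Visit M.
      At M: go right to K.
        K is a leaf — visit K.
    Visit B.
    At B: go right to Q.
      Q is a leaf — visit Q.
Visit F.
At F: no right child.
Full in-order sequence: D, E, V, Z, W, M, K, B, Q, F.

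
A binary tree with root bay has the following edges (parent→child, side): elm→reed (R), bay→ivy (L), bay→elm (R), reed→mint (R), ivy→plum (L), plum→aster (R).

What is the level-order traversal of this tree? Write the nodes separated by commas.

bay, ivy, elm, plum, reed, aster, mint

Level-order visits nodes level by level from the root, left to right within each level.
Level 0: bay
Level 1: ivy, elm
Level 2: plum, reed
Level 3: aster, mint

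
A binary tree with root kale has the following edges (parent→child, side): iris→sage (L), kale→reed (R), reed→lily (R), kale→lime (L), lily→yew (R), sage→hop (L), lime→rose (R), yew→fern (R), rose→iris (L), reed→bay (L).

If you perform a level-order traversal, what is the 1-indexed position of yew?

Level-order visits nodes level by level from the root, left to right within each level.
Level 0: kale
Level 1: lime, reed
Level 2: rose, bay, lily
Level 3: iris, yew
Level 4: sage, fern
Level 5: hop
Full level-order sequence: kale, lime, reed, rose, bay, lily, iris, yew, sage, fern, hop.

8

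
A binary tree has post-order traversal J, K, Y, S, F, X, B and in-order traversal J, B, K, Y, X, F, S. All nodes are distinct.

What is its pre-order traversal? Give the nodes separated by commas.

The last element of post-order is the root; it splits in-order into left and right subtrees.
Root B: left subtree has 1 node {J}, right has 5 {K, Y, X, F, S}.
  Root X: left subtree has 2 nodes {K, Y}, right has 2 {F, S}.
    Root Y: left subtree has 1 node {K}, right has 0 { }.
    Root F: left subtree has 0 nodes { }, right has 1 {S}.

B, J, X, Y, K, F, S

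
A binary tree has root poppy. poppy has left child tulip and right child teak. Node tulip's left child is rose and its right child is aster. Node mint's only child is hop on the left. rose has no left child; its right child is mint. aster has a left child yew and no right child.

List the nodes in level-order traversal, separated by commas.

poppy, tulip, teak, rose, aster, mint, yew, hop

Level-order visits nodes level by level from the root, left to right within each level.
Level 0: poppy
Level 1: tulip, teak
Level 2: rose, aster
Level 3: mint, yew
Level 4: hop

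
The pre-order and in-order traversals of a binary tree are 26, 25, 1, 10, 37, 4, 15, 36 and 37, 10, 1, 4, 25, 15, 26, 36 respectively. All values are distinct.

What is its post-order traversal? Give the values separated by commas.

The first element of pre-order is the root; it splits in-order into left and right subtrees.
Root 26: left subtree has 6 nodes {37, 10, 1, 4, 25, 15}, right has 1 {36}.
  Root 25: left subtree has 4 nodes {37, 10, 1, 4}, right has 1 {15}.
    Root 1: left subtree has 2 nodes {37, 10}, right has 1 {4}.
      Root 10: left subtree has 1 node {37}, right has 0 { }.

37, 10, 4, 1, 15, 25, 36, 26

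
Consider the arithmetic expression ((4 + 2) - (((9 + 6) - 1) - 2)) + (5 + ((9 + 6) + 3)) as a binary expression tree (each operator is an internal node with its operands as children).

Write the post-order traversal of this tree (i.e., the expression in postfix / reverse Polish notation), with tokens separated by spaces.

4 2 + 9 6 + 1 - 2 - - 5 9 6 + 3 + + +

Post-order on an expression tree gives postfix notation: for each operator, emit left operand, right operand, then the operator.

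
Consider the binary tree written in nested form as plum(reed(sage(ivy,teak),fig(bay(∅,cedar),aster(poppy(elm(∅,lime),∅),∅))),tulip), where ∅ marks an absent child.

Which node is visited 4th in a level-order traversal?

Level-order visits nodes level by level from the root, left to right within each level.
Level 0: plum
Level 1: reed, tulip
Level 2: sage, fig
Level 3: ivy, teak, bay, aster
Level 4: cedar, poppy
Level 5: elm
Level 6: lime
Full level-order sequence: plum, reed, tulip, sage, fig, ivy, teak, bay, aster, cedar, poppy, elm, lime.

sage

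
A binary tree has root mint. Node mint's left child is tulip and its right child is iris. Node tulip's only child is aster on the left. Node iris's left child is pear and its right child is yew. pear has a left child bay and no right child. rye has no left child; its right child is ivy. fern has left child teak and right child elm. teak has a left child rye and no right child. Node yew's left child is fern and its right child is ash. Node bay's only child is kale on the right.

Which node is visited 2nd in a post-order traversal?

Post-order visits the left subtree, then the right subtree, then the node.
At mint: go left to tulip.
  At tulip: go left to aster.
    aster is a leaf — visit aster.
  At tulip: no right child.
  Visit tulip.
At mint: go right to iris.
  At iris: go left to pear.
    At pear: go left to bay.
      At bay: no left child.
      At bay: go right to kale.
        kale is a leaf — visit kale.
      Visit bay.
    At pear: no right child.
    Visit pear.
  At iris: go right to yew.
    At yew: go left to fern.
      At fern: go left to teak.
        At teak: go left to rye.
          At rye: no left child.
          At rye: go right to ivy.
            ivy is a leaf — visit ivy.
          Visit rye.
        At teak: no right child.
        Visit teak.
      At fern: go right to elm.
        elm is a leaf — visit elm.
      Visit fern.
    At yew: go right to ash.
      ash is a leaf — visit ash.
    Visit yew.
  Visit iris.
Visit mint.
Full post-order sequence: aster, tulip, kale, bay, pear, ivy, rye, teak, elm, fern, ash, yew, iris, mint.

tulip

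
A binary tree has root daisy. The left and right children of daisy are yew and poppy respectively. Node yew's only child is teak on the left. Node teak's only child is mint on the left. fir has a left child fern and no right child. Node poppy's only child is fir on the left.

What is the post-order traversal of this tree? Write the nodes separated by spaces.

mint teak yew fern fir poppy daisy

Post-order visits the left subtree, then the right subtree, then the node.
At daisy: go left to yew.
  At yew: go left to teak.
    At teak: go left to mint.
      mint is a leaf — visit mint.
    At teak: no right child.
    Visit teak.
  At yew: no right child.
  Visit yew.
At daisy: go right to poppy.
  At poppy: go left to fir.
    At fir: go left to fern.
      fern is a leaf — visit fern.
    At fir: no right child.
    Visit fir.
  At poppy: no right child.
  Visit poppy.
Visit daisy.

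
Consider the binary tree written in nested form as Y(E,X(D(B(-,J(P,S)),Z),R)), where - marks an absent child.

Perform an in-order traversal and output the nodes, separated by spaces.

In-order visits the left subtree, then the node, then the right subtree.
At Y: go left to E.
  E is a leaf — visit E.
Visit Y.
At Y: go right to X.
  At X: go left to D.
    At D: go left to B.
      At B: no left child.
      Visit B.
      At B: go right to J.
        At J: go left to P.
          P is a leaf — visit P.
        Visit J.
        At J: go right to S.
          S is a leaf — visit S.
    Visit D.
    At D: go right to Z.
      Z is a leaf — visit Z.
  Visit X.
  At X: go right to R.
    R is a leaf — visit R.

E Y B P J S D Z X R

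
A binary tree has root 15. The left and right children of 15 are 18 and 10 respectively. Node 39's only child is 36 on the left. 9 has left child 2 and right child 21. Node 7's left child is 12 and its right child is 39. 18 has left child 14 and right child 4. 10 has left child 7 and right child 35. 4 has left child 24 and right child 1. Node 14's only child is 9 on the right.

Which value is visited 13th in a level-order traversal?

Level-order visits nodes level by level from the root, left to right within each level.
Level 0: 15
Level 1: 18, 10
Level 2: 14, 4, 7, 35
Level 3: 9, 24, 1, 12, 39
Level 4: 2, 21, 36
Full level-order sequence: 15, 18, 10, 14, 4, 7, 35, 9, 24, 1, 12, 39, 2, 21, 36.

2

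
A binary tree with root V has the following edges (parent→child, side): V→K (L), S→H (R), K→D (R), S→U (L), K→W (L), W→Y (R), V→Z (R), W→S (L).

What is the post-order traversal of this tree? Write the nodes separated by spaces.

Post-order visits the left subtree, then the right subtree, then the node.
At V: go left to K.
  At K: go left to W.
    At W: go left to S.
      At S: go left to U.
        U is a leaf — visit U.
      At S: go right to H.
        H is a leaf — visit H.
      Visit S.
    At W: go right to Y.
      Y is a leaf — visit Y.
    Visit W.
  At K: go right to D.
    D is a leaf — visit D.
  Visit K.
At V: go right to Z.
  Z is a leaf — visit Z.
Visit V.

U H S Y W D K Z V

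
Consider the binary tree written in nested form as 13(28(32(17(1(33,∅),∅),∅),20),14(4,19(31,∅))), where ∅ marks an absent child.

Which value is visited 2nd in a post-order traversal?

1

Post-order visits the left subtree, then the right subtree, then the node.
At 13: go left to 28.
  At 28: go left to 32.
    At 32: go left to 17.
      At 17: go left to 1.
        At 1: go left to 33.
          33 is a leaf — visit 33.
        At 1: no right child.
        Visit 1.
      At 17: no right child.
      Visit 17.
    At 32: no right child.
    Visit 32.
  At 28: go right to 20.
    20 is a leaf — visit 20.
  Visit 28.
At 13: go right to 14.
  At 14: go left to 4.
    4 is a leaf — visit 4.
  At 14: go right to 19.
    At 19: go left to 31.
      31 is a leaf — visit 31.
    At 19: no right child.
    Visit 19.
  Visit 14.
Visit 13.
Full post-order sequence: 33, 1, 17, 32, 20, 28, 4, 31, 19, 14, 13.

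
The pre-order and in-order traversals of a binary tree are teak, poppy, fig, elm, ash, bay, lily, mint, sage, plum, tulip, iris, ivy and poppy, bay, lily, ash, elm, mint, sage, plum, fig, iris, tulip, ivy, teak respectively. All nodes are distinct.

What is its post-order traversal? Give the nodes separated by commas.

lily, bay, ash, plum, sage, mint, elm, iris, ivy, tulip, fig, poppy, teak

The first element of pre-order is the root; it splits in-order into left and right subtrees.
Root teak: left subtree has 12 nodes {poppy, bay, lily, ash, elm, mint, sage, plum, fig, iris, tulip, ivy}, right has 0 { }.
  Root poppy: left subtree has 0 nodes { }, right has 11 {bay, lily, ash, elm, mint, sage, plum, fig, iris, tulip, ivy}.
    Root fig: left subtree has 7 nodes {bay, lily, ash, elm, mint, sage, plum}, right has 3 {iris, tulip, ivy}.
      Root elm: left subtree has 3 nodes {bay, lily, ash}, right has 3 {mint, sage, plum}.
        Root ash: left subtree has 2 nodes {bay, lily}, right has 0 { }.
          Root bay: left subtree has 0 nodes { }, right has 1 {lily}.
        Root mint: left subtree has 0 nodes { }, right has 2 {sage, plum}.
          Root sage: left subtree has 0 nodes { }, right has 1 {plum}.
      Root tulip: left subtree has 1 node {iris}, right has 1 {ivy}.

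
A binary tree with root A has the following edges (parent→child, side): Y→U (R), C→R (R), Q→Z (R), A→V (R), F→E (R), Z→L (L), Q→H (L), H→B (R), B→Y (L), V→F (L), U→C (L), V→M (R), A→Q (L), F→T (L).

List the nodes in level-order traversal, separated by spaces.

Level-order visits nodes level by level from the root, left to right within each level.
Level 0: A
Level 1: Q, V
Level 2: H, Z, F, M
Level 3: B, L, T, E
Level 4: Y
Level 5: U
Level 6: C
Level 7: R

A Q V H Z F M B L T E Y U C R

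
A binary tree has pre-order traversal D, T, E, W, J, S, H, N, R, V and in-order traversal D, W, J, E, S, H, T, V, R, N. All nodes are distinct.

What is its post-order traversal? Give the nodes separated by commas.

The first element of pre-order is the root; it splits in-order into left and right subtrees.
Root D: left subtree has 0 nodes { }, right has 9 {W, J, E, S, H, T, V, R, N}.
  Root T: left subtree has 5 nodes {W, J, E, S, H}, right has 3 {V, R, N}.
    Root E: left subtree has 2 nodes {W, J}, right has 2 {S, H}.
      Root W: left subtree has 0 nodes { }, right has 1 {J}.
      Root S: left subtree has 0 nodes { }, right has 1 {H}.
    Root N: left subtree has 2 nodes {V, R}, right has 0 { }.
      Root R: left subtree has 1 node {V}, right has 0 { }.

J, W, H, S, E, V, R, N, T, D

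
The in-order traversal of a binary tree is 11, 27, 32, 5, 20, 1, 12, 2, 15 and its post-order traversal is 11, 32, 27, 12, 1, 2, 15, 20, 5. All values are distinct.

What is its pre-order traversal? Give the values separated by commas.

The last element of post-order is the root; it splits in-order into left and right subtrees.
Root 5: left subtree has 3 nodes {11, 27, 32}, right has 5 {20, 1, 12, 2, 15}.
  Root 27: left subtree has 1 node {11}, right has 1 {32}.
  Root 20: left subtree has 0 nodes { }, right has 4 {1, 12, 2, 15}.
    Root 15: left subtree has 3 nodes {1, 12, 2}, right has 0 { }.
      Root 2: left subtree has 2 nodes {1, 12}, right has 0 { }.
        Root 1: left subtree has 0 nodes { }, right has 1 {12}.

5, 27, 11, 32, 20, 15, 2, 1, 12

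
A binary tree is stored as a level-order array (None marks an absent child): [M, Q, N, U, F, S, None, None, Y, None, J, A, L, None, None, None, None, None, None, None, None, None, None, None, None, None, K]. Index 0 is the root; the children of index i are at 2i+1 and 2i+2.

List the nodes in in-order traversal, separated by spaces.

In-order visits the left subtree, then the node, then the right subtree.
At M: go left to Q.
  At Q: go left to U.
    At U: no left child.
    Visit U.
    At U: go right to Y.
      Y is a leaf — visit Y.
  Visit Q.
  At Q: go right to F.
    At F: no left child.
    Visit F.
    At F: go right to J.
      J is a leaf — visit J.
Visit M.
At M: go right to N.
  At N: go left to S.
    At S: go left to A.
      A is a leaf — visit A.
    Visit S.
    At S: go right to L.
      At L: no left child.
      Visit L.
      At L: go right to K.
        K is a leaf — visit K.
  Visit N.
  At N: no right child.

U Y Q F J M A S L K N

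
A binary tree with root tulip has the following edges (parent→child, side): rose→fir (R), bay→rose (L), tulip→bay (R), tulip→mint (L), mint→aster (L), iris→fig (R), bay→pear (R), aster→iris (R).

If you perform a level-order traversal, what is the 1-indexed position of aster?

4

Level-order visits nodes level by level from the root, left to right within each level.
Level 0: tulip
Level 1: mint, bay
Level 2: aster, rose, pear
Level 3: iris, fir
Level 4: fig
Full level-order sequence: tulip, mint, bay, aster, rose, pear, iris, fir, fig.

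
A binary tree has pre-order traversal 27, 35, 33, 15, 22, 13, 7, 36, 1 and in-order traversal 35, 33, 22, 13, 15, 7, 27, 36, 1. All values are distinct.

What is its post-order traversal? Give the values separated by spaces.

13 22 7 15 33 35 1 36 27

The first element of pre-order is the root; it splits in-order into left and right subtrees.
Root 27: left subtree has 6 nodes {35, 33, 22, 13, 15, 7}, right has 2 {36, 1}.
  Root 35: left subtree has 0 nodes { }, right has 5 {33, 22, 13, 15, 7}.
    Root 33: left subtree has 0 nodes { }, right has 4 {22, 13, 15, 7}.
      Root 15: left subtree has 2 nodes {22, 13}, right has 1 {7}.
        Root 22: left subtree has 0 nodes { }, right has 1 {13}.
  Root 36: left subtree has 0 nodes { }, right has 1 {1}.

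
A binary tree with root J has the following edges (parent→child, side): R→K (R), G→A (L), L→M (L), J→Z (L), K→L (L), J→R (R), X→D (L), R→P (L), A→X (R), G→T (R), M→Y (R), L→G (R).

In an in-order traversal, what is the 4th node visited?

In-order visits the left subtree, then the node, then the right subtree.
At J: go left to Z.
  Z is a leaf — visit Z.
Visit J.
At J: go right to R.
  At R: go left to P.
    P is a leaf — visit P.
  Visit R.
  At R: go right to K.
    At K: go left to L.
      At L: go left to M.
        At M: no left child.
        Visit M.
        At M: go right to Y.
          Y is a leaf — visit Y.
      Visit L.
      At L: go right to G.
        At G: go left to A.
          At A: no left child.
          Visit A.
          At A: go right to X.
            At X: go left to D.
              D is a leaf — visit D.
            Visit X.
            At X: no right child.
        Visit G.
        At G: go right to T.
          T is a leaf — visit T.
    Visit K.
    At K: no right child.
Full in-order sequence: Z, J, P, R, M, Y, L, A, D, X, G, T, K.

R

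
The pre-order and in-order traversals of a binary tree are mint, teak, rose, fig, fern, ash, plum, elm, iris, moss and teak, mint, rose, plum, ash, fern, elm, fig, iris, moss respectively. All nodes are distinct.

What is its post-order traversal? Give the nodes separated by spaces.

teak plum ash elm fern moss iris fig rose mint

The first element of pre-order is the root; it splits in-order into left and right subtrees.
Root mint: left subtree has 1 node {teak}, right has 8 {rose, plum, ash, fern, elm, fig, iris, moss}.
  Root rose: left subtree has 0 nodes { }, right has 7 {plum, ash, fern, elm, fig, iris, moss}.
    Root fig: left subtree has 4 nodes {plum, ash, fern, elm}, right has 2 {iris, moss}.
      Root fern: left subtree has 2 nodes {plum, ash}, right has 1 {elm}.
        Root ash: left subtree has 1 node {plum}, right has 0 { }.
      Root iris: left subtree has 0 nodes { }, right has 1 {moss}.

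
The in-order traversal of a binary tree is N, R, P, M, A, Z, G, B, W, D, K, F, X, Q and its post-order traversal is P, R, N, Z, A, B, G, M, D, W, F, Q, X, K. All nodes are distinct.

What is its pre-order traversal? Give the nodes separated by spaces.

The last element of post-order is the root; it splits in-order into left and right subtrees.
Root K: left subtree has 10 nodes {N, R, P, M, A, Z, G, B, W, D}, right has 3 {F, X, Q}.
  Root W: left subtree has 8 nodes {N, R, P, M, A, Z, G, B}, right has 1 {D}.
    Root M: left subtree has 3 nodes {N, R, P}, right has 4 {A, Z, G, B}.
      Root N: left subtree has 0 nodes { }, right has 2 {R, P}.
        Root R: left subtree has 0 nodes { }, right has 1 {P}.
      Root G: left subtree has 2 nodes {A, Z}, right has 1 {B}.
        Root A: left subtree has 0 nodes { }, right has 1 {Z}.
  Root X: left subtree has 1 node {F}, right has 1 {Q}.

K W M N R P G A Z B D X F Q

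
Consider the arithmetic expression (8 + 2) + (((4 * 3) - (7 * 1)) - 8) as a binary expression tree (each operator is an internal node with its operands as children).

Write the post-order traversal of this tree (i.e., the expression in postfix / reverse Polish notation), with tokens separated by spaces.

Post-order on an expression tree gives postfix notation: for each operator, emit left operand, right operand, then the operator.

8 2 + 4 3 * 7 1 * - 8 - +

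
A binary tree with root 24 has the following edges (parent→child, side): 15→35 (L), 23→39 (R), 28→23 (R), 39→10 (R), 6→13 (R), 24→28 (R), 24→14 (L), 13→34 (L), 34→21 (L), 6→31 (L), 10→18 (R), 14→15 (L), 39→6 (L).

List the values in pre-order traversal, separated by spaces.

Pre-order visits the node, then its left subtree, then its right subtree.
Visit 24.
At 24: go left to 14.
  Visit 14.
  At 14: go left to 15.
    Visit 15.
    At 15: go left to 35.
      35 is a leaf — visit 35.
    At 15: no right child.
  At 14: no right child.
At 24: go right to 28.
  Visit 28.
  At 28: no left child.
  At 28: go right to 23.
    Visit 23.
    At 23: no left child.
    At 23: go right to 39.
      Visit 39.
      At 39: go left to 6.
        Visit 6.
        At 6: go left to 31.
          31 is a leaf — visit 31.
        At 6: go right to 13.
          Visit 13.
          At 13: go left to 34.
            Visit 34.
            At 34: go left to 21.
              21 is a leaf — visit 21.
            At 34: no right child.
          At 13: no right child.
      At 39: go right to 10.
        Visit 10.
        At 10: no left child.
        At 10: go right to 18.
          18 is a leaf — visit 18.

24 14 15 35 28 23 39 6 31 13 34 21 10 18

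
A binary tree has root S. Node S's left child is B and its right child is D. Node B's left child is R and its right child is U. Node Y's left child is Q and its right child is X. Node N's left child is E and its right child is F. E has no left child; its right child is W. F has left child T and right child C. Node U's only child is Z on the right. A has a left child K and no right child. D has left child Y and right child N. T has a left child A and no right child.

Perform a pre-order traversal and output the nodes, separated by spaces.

Pre-order visits the node, then its left subtree, then its right subtree.
Visit S.
At S: go left to B.
  Visit B.
  At B: go left to R.
    R is a leaf — visit R.
  At B: go right to U.
    Visit U.
    At U: no left child.
    At U: go right to Z.
      Z is a leaf — visit Z.
At S: go right to D.
  Visit D.
  At D: go left to Y.
    Visit Y.
    At Y: go left to Q.
      Q is a leaf — visit Q.
    At Y: go right to X.
      X is a leaf — visit X.
  At D: go right to N.
    Visit N.
    At N: go left to E.
      Visit E.
      At E: no left child.
      At E: go right to W.
        W is a leaf — visit W.
    At N: go right to F.
      Visit F.
      At F: go left to T.
        Visit T.
        At T: go left to A.
          Visit A.
          At A: go left to K.
            K is a leaf — visit K.
          At A: no right child.
        At T: no right child.
      At F: go right to C.
        C is a leaf — visit C.

S B R U Z D Y Q X N E W F T A K C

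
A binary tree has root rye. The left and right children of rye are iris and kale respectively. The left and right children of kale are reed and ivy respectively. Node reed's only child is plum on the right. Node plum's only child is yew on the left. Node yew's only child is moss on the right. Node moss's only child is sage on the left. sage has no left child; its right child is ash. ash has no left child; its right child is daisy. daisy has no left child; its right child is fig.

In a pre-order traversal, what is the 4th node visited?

reed

Pre-order visits the node, then its left subtree, then its right subtree.
Visit rye.
At rye: go left to iris.
  iris is a leaf — visit iris.
At rye: go right to kale.
  Visit kale.
  At kale: go left to reed.
    Visit reed.
    At reed: no left child.
    At reed: go right to plum.
      Visit plum.
      At plum: go left to yew.
        Visit yew.
        At yew: no left child.
        At yew: go right to moss.
          Visit moss.
          At moss: go left to sage.
            Visit sage.
            At sage: no left child.
            At sage: go right to ash.
              Visit ash.
              At ash: no left child.
              At ash: go right to daisy.
                Visit daisy.
                At daisy: no left child.
                At daisy: go right to fig.
                  fig is a leaf — visit fig.
          At moss: no right child.
      At plum: no right child.
  At kale: go right to ivy.
    ivy is a leaf — visit ivy.
Full pre-order sequence: rye, iris, kale, reed, plum, yew, moss, sage, ash, daisy, fig, ivy.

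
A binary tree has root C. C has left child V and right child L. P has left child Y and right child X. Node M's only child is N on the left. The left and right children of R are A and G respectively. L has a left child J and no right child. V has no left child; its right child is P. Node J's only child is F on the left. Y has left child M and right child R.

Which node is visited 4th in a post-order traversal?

Post-order visits the left subtree, then the right subtree, then the node.
At C: go left to V.
  At V: no left child.
  At V: go right to P.
    At P: go left to Y.
      At Y: go left to M.
        At M: go left to N.
          N is a leaf — visit N.
        At M: no right child.
        Visit M.
      At Y: go right to R.
        At R: go left to A.
          A is a leaf — visit A.
        At R: go right to G.
          G is a leaf — visit G.
        Visit R.
      Visit Y.
    At P: go right to X.
      X is a leaf — visit X.
    Visit P.
  Visit V.
At C: go right to L.
  At L: go left to J.
    At J: go left to F.
      F is a leaf — visit F.
    At J: no right child.
    Visit J.
  At L: no right child.
  Visit L.
Visit C.
Full post-order sequence: N, M, A, G, R, Y, X, P, V, F, J, L, C.

G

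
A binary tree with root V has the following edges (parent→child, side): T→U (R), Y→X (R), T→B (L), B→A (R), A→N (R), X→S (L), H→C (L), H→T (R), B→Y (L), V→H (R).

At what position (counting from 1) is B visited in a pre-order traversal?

5

Pre-order visits the node, then its left subtree, then its right subtree.
Visit V.
At V: no left child.
At V: go right to H.
  Visit H.
  At H: go left to C.
    C is a leaf — visit C.
  At H: go right to T.
    Visit T.
    At T: go left to B.
      Visit B.
      At B: go left to Y.
        Visit Y.
        At Y: no left child.
        At Y: go right to X.
          Visit X.
          At X: go left to S.
            S is a leaf — visit S.
          At X: no right child.
      At B: go right to A.
        Visit A.
        At A: no left child.
        At A: go right to N.
          N is a leaf — visit N.
    At T: go right to U.
      U is a leaf — visit U.
Full pre-order sequence: V, H, C, T, B, Y, X, S, A, N, U.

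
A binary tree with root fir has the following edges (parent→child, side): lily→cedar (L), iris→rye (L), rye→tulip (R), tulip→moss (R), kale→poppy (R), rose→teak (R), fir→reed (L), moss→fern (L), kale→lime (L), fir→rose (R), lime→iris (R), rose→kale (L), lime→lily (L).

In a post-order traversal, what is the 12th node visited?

Post-order visits the left subtree, then the right subtree, then the node.
At fir: go left to reed.
  reed is a leaf — visit reed.
At fir: go right to rose.
  At rose: go left to kale.
    At kale: go left to lime.
      At lime: go left to lily.
        At lily: go left to cedar.
          cedar is a leaf — visit cedar.
        At lily: no right child.
        Visit lily.
      At lime: go right to iris.
        At iris: go left to rye.
          At rye: no left child.
          At rye: go right to tulip.
            At tulip: no left child.
            At tulip: go right to moss.
              At moss: go left to fern.
                fern is a leaf — visit fern.
              At moss: no right child.
              Visit moss.
            Visit tulip.
          Visit rye.
        At iris: no right child.
        Visit iris.
      Visit lime.
    At kale: go right to poppy.
      poppy is a leaf — visit poppy.
    Visit kale.
  At rose: go right to teak.
    teak is a leaf — visit teak.
  Visit rose.
Visit fir.
Full post-order sequence: reed, cedar, lily, fern, moss, tulip, rye, iris, lime, poppy, kale, teak, rose, fir.

teak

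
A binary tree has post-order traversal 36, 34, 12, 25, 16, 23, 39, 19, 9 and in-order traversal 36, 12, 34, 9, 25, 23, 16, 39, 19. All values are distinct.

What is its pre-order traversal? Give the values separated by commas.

9, 12, 36, 34, 19, 39, 23, 25, 16

The last element of post-order is the root; it splits in-order into left and right subtrees.
Root 9: left subtree has 3 nodes {36, 12, 34}, right has 5 {25, 23, 16, 39, 19}.
  Root 12: left subtree has 1 node {36}, right has 1 {34}.
  Root 19: left subtree has 4 nodes {25, 23, 16, 39}, right has 0 { }.
    Root 39: left subtree has 3 nodes {25, 23, 16}, right has 0 { }.
      Root 23: left subtree has 1 node {25}, right has 1 {16}.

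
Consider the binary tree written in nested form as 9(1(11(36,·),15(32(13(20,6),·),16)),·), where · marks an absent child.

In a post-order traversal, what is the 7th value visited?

Post-order visits the left subtree, then the right subtree, then the node.
At 9: go left to 1.
  At 1: go left to 11.
    At 11: go left to 36.
      36 is a leaf — visit 36.
    At 11: no right child.
    Visit 11.
  At 1: go right to 15.
    At 15: go left to 32.
      At 32: go left to 13.
        At 13: go left to 20.
          20 is a leaf — visit 20.
        At 13: go right to 6.
          6 is a leaf — visit 6.
        Visit 13.
      At 32: no right child.
      Visit 32.
    At 15: go right to 16.
      16 is a leaf — visit 16.
    Visit 15.
  Visit 1.
At 9: no right child.
Visit 9.
Full post-order sequence: 36, 11, 20, 6, 13, 32, 16, 15, 1, 9.

16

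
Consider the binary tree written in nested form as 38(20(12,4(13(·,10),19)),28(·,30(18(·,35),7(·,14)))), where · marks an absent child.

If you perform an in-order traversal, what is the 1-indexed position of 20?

2

In-order visits the left subtree, then the node, then the right subtree.
At 38: go left to 20.
  At 20: go left to 12.
    12 is a leaf — visit 12.
  Visit 20.
  At 20: go right to 4.
    At 4: go left to 13.
      At 13: no left child.
      Visit 13.
      At 13: go right to 10.
        10 is a leaf — visit 10.
    Visit 4.
    At 4: go right to 19.
      19 is a leaf — visit 19.
Visit 38.
At 38: go right to 28.
  At 28: no left child.
  Visit 28.
  At 28: go right to 30.
    At 30: go left to 18.
      At 18: no left child.
      Visit 18.
      At 18: go right to 35.
        35 is a leaf — visit 35.
    Visit 30.
    At 30: go right to 7.
      At 7: no left child.
      Visit 7.
      At 7: go right to 14.
        14 is a leaf — visit 14.
Full in-order sequence: 12, 20, 13, 10, 4, 19, 38, 28, 18, 35, 30, 7, 14.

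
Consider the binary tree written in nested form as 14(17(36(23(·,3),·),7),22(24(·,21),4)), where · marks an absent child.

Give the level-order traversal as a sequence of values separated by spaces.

Level-order visits nodes level by level from the root, left to right within each level.
Level 0: 14
Level 1: 17, 22
Level 2: 36, 7, 24, 4
Level 3: 23, 21
Level 4: 3

14 17 22 36 7 24 4 23 21 3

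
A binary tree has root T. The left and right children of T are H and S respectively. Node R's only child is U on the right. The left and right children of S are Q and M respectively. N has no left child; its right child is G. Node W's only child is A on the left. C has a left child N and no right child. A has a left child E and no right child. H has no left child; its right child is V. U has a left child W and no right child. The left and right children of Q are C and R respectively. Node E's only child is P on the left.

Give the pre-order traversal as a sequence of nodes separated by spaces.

Pre-order visits the node, then its left subtree, then its right subtree.
Visit T.
At T: go left to H.
  Visit H.
  At H: no left child.
  At H: go right to V.
    V is a leaf — visit V.
At T: go right to S.
  Visit S.
  At S: go left to Q.
    Visit Q.
    At Q: go left to C.
      Visit C.
      At C: go left to N.
        Visit N.
        At N: no left child.
        At N: go right to G.
          G is a leaf — visit G.
      At C: no right child.
    At Q: go right to R.
      Visit R.
      At R: no left child.
      At R: go right to U.
        Visit U.
        At U: go left to W.
          Visit W.
          At W: go left to A.
            Visit A.
            At A: go left to E.
              Visit E.
              At E: go left to P.
                P is a leaf — visit P.
              At E: no right child.
            At A: no right child.
          At W: no right child.
        At U: no right child.
  At S: go right to M.
    M is a leaf — visit M.

T H V S Q C N G R U W A E P M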